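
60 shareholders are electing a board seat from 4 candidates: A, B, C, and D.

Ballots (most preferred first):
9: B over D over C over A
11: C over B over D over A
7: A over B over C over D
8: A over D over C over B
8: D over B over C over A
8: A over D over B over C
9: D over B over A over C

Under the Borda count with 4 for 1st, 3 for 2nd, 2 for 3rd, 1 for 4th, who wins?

D

A: 9×1 + 11×1 + 7×4 + 8×4 + 8×1 + 8×4 + 9×2 = 138
B: 9×4 + 11×3 + 7×3 + 8×1 + 8×3 + 8×2 + 9×3 = 165
C: 9×2 + 11×4 + 7×2 + 8×2 + 8×2 + 8×1 + 9×1 = 125
D: 9×3 + 11×2 + 7×1 + 8×3 + 8×4 + 8×3 + 9×4 = 172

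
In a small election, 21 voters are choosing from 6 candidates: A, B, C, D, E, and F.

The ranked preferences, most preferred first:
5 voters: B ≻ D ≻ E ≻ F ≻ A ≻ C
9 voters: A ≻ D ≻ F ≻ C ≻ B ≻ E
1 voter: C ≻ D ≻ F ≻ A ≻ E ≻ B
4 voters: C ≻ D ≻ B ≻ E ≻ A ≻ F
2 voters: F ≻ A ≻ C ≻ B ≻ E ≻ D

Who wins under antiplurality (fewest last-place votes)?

Last-place votes: A 0, B 1, C 5, D 2, E 9, F 4.

A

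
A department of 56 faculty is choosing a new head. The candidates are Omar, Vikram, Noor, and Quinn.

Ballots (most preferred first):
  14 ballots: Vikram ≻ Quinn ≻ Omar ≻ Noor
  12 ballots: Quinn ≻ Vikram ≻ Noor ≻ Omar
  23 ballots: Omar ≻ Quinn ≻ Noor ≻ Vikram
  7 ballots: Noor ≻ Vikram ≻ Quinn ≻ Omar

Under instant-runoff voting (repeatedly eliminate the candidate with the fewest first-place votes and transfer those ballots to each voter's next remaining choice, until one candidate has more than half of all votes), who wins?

Round 1: Omar 23, Vikram 14, Noor 7, Quinn 12. Noor eliminated.
Round 2: Omar 23, Vikram 21, Quinn 12. Quinn eliminated.
Round 3: Omar 23, Vikram 33. Vikram has a majority (≥29).

Vikram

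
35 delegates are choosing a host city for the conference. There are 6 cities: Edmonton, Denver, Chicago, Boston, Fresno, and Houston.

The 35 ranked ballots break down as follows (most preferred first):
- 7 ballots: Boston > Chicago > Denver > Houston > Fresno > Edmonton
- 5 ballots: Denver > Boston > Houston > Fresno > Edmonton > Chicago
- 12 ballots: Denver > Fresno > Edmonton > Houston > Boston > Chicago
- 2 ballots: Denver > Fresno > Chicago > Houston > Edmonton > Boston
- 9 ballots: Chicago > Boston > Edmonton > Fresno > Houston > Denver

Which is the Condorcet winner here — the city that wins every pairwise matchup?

Denver

Denver vs Edmonton: 26–9
Denver vs Chicago: 19–16
Denver vs Boston: 19–16
Denver vs Fresno: 26–9
Denver vs Houston: 26–9
Denver beats every other city.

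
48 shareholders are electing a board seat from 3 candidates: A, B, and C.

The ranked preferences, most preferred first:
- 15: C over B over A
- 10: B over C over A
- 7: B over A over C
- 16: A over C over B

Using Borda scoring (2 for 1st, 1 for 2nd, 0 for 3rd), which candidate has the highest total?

C

A: 15×0 + 10×0 + 7×1 + 16×2 = 39
B: 15×1 + 10×2 + 7×2 + 16×0 = 49
C: 15×2 + 10×1 + 7×0 + 16×1 = 56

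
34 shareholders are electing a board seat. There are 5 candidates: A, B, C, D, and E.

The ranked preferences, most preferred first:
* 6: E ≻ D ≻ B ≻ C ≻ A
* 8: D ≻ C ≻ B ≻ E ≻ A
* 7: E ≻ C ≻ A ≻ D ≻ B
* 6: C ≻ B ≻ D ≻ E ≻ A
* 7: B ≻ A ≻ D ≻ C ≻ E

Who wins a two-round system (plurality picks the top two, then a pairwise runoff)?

D

Round 1 first-place votes: A 0, B 7, C 6, D 8, E 13. E and D advance.
Runoff: E is ranked above D on 13 ballots, D above E on 21.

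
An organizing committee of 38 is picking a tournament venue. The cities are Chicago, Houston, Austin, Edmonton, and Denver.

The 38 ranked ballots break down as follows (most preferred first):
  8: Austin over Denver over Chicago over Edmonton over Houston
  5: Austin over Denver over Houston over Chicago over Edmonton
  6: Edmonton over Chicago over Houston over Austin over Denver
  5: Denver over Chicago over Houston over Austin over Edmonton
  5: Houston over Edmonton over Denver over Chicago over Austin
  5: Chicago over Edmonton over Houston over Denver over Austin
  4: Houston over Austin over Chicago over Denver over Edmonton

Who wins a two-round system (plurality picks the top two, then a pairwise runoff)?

Houston

Round 1 first-place votes: Chicago 5, Houston 9, Austin 13, Edmonton 6, Denver 5. Austin and Houston advance.
Runoff: Austin is ranked above Houston on 13 ballots, Houston above Austin on 25.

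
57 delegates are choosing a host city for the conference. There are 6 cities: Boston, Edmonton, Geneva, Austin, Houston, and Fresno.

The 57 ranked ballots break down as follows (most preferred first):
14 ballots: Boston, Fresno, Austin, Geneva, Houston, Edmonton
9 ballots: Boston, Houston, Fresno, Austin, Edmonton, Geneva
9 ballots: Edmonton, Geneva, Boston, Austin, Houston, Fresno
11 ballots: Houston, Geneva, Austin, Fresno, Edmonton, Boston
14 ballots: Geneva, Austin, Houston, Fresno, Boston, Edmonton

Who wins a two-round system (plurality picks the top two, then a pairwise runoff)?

Round 1 first-place votes: Boston 23, Edmonton 9, Geneva 14, Austin 0, Houston 11, Fresno 0. Boston and Geneva advance.
Runoff: Boston is ranked above Geneva on 23 ballots, Geneva above Boston on 34.

Geneva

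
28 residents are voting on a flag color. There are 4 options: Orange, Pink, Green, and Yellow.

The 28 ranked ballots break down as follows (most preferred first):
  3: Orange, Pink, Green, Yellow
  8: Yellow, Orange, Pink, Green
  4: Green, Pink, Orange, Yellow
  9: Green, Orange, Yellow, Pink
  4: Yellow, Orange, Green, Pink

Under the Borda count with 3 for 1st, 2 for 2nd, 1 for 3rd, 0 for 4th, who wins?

Orange

Orange: 3×3 + 8×2 + 4×1 + 9×2 + 4×2 = 55
Pink: 3×2 + 8×1 + 4×2 + 9×0 + 4×0 = 22
Green: 3×1 + 8×0 + 4×3 + 9×3 + 4×1 = 46
Yellow: 3×0 + 8×3 + 4×0 + 9×1 + 4×3 = 45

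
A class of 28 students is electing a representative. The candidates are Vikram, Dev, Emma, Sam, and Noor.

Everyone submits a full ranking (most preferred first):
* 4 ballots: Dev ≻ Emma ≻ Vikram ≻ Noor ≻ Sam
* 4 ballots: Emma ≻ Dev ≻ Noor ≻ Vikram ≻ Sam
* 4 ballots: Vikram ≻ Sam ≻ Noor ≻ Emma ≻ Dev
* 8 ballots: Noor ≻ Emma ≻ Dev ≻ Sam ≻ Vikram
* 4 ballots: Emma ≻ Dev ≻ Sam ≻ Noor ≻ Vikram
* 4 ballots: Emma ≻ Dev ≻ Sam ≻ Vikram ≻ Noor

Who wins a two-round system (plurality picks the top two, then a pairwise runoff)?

Emma

Round 1 first-place votes: Vikram 4, Dev 4, Emma 12, Sam 0, Noor 8. Emma and Noor advance.
Runoff: Emma is ranked above Noor on 16 ballots, Noor above Emma on 12.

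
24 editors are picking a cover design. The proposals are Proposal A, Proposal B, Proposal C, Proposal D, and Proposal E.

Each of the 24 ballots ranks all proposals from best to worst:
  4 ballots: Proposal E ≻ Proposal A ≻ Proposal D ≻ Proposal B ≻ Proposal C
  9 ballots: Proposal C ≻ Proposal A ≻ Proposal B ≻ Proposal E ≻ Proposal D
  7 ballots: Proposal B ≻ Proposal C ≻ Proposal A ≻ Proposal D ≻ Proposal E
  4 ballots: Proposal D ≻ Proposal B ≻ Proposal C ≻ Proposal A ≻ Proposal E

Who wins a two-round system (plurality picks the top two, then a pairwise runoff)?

Round 1 first-place votes: Proposal A 0, Proposal B 7, Proposal C 9, Proposal D 4, Proposal E 4. Proposal C and Proposal B advance.
Runoff: Proposal C is ranked above Proposal B on 9 ballots, Proposal B above Proposal C on 15.

Proposal B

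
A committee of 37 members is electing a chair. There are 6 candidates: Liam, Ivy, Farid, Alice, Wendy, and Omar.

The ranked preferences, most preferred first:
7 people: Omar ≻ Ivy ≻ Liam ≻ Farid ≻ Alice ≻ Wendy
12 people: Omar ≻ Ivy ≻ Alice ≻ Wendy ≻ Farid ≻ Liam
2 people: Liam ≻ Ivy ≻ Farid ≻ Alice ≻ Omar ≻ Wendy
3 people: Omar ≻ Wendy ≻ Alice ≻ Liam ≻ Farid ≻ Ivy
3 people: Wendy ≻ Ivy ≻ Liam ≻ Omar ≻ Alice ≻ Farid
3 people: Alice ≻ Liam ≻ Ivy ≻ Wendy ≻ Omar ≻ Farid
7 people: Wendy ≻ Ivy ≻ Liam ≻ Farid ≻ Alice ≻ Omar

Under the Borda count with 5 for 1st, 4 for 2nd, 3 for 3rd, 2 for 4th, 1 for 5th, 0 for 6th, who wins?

Liam: 7×3 + 12×0 + 2×5 + 3×2 + 3×3 + 3×4 + 7×3 = 79
Ivy: 7×4 + 12×4 + 2×4 + 3×0 + 3×4 + 3×3 + 7×4 = 133
Farid: 7×2 + 12×1 + 2×3 + 3×1 + 3×0 + 3×0 + 7×2 = 49
Alice: 7×1 + 12×3 + 2×2 + 3×3 + 3×1 + 3×5 + 7×1 = 81
Wendy: 7×0 + 12×2 + 2×0 + 3×4 + 3×5 + 3×2 + 7×5 = 92
Omar: 7×5 + 12×5 + 2×1 + 3×5 + 3×2 + 3×1 + 7×0 = 121

Ivy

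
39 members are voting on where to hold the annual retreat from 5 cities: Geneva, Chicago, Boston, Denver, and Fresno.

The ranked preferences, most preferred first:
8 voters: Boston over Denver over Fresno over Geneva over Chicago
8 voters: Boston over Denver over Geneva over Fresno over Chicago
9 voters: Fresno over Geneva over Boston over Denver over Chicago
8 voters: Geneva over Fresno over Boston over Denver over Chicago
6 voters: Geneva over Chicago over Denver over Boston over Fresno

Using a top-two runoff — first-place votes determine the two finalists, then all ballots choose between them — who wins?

Geneva

Round 1 first-place votes: Geneva 14, Chicago 0, Boston 16, Denver 0, Fresno 9. Boston and Geneva advance.
Runoff: Boston is ranked above Geneva on 16 ballots, Geneva above Boston on 23.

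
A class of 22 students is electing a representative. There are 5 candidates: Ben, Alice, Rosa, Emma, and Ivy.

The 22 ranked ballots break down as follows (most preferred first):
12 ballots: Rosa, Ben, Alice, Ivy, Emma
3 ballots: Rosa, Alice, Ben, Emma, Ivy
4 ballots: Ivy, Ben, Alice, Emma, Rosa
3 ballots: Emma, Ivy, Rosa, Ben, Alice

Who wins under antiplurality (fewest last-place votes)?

Ben

Last-place votes: Ben 0, Alice 3, Rosa 4, Emma 12, Ivy 3.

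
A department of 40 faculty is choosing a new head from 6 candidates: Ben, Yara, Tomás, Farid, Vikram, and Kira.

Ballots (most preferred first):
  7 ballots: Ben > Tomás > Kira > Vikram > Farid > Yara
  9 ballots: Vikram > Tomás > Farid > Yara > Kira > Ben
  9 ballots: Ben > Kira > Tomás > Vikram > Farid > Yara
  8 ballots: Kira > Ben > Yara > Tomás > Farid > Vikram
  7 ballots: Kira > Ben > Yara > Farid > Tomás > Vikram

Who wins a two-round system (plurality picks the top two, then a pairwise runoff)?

Round 1 first-place votes: Ben 16, Yara 0, Tomás 0, Farid 0, Vikram 9, Kira 15. Ben and Kira advance.
Runoff: Ben is ranked above Kira on 16 ballots, Kira above Ben on 24.

Kira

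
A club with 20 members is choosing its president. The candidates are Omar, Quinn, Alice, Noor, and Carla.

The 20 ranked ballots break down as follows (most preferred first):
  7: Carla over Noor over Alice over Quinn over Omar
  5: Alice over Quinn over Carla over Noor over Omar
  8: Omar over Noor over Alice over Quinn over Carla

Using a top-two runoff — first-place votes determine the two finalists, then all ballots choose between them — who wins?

Carla

Round 1 first-place votes: Omar 8, Quinn 0, Alice 5, Noor 0, Carla 7. Omar and Carla advance.
Runoff: Omar is ranked above Carla on 8 ballots, Carla above Omar on 12.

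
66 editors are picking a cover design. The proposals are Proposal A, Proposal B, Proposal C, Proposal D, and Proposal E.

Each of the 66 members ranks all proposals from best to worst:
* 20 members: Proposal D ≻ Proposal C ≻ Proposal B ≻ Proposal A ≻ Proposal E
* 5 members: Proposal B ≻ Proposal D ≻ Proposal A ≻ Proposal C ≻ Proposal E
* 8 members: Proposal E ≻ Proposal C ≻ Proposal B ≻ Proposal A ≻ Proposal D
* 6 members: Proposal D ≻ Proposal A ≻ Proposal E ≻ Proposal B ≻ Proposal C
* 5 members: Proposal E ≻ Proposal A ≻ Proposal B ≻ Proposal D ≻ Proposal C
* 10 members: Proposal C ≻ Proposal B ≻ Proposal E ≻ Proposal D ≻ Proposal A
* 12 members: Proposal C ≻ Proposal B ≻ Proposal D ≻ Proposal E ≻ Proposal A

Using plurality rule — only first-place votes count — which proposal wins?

Proposal D

First-place votes: Proposal A 0, Proposal B 5, Proposal C 22, Proposal D 26, Proposal E 13.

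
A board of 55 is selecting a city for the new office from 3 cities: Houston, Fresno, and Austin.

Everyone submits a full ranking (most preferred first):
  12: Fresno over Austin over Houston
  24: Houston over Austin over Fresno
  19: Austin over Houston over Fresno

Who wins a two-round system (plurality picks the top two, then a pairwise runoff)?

Round 1 first-place votes: Houston 24, Fresno 12, Austin 19. Houston and Austin advance.
Runoff: Houston is ranked above Austin on 24 ballots, Austin above Houston on 31.

Austin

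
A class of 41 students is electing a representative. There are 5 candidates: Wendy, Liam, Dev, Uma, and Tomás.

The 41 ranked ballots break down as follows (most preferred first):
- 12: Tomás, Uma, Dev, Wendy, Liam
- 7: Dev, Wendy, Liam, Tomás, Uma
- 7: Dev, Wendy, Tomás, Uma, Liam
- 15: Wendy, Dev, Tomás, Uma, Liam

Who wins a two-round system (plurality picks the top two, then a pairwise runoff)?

Dev

Round 1 first-place votes: Wendy 15, Liam 0, Dev 14, Uma 0, Tomás 12. Wendy and Dev advance.
Runoff: Wendy is ranked above Dev on 15 ballots, Dev above Wendy on 26.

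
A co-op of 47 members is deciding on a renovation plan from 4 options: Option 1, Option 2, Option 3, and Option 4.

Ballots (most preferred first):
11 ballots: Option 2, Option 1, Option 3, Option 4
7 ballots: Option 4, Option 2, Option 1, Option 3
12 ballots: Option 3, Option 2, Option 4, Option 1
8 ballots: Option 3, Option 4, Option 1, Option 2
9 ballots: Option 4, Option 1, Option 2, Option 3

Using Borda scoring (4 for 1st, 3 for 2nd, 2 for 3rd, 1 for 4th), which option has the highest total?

Option 1: 11×3 + 7×2 + 12×1 + 8×2 + 9×3 = 102
Option 2: 11×4 + 7×3 + 12×3 + 8×1 + 9×2 = 127
Option 3: 11×2 + 7×1 + 12×4 + 8×4 + 9×1 = 118
Option 4: 11×1 + 7×4 + 12×2 + 8×3 + 9×4 = 123

Option 2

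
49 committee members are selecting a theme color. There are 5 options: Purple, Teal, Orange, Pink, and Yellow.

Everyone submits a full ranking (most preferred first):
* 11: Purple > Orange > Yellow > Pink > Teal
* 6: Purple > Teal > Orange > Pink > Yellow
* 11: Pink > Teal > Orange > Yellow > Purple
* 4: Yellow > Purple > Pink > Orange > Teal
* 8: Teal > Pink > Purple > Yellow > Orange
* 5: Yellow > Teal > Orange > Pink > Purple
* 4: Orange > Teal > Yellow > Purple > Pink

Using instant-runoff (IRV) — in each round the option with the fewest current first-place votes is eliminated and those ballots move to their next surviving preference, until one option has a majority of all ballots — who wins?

Round 1: Purple 17, Teal 8, Orange 4, Pink 11, Yellow 9. Orange eliminated.
Round 2: Purple 17, Teal 12, Pink 11, Yellow 9. Yellow eliminated.
Round 3: Purple 21, Teal 17, Pink 11. Pink eliminated.
Round 4: Purple 21, Teal 28. Teal has a majority (≥25).

Teal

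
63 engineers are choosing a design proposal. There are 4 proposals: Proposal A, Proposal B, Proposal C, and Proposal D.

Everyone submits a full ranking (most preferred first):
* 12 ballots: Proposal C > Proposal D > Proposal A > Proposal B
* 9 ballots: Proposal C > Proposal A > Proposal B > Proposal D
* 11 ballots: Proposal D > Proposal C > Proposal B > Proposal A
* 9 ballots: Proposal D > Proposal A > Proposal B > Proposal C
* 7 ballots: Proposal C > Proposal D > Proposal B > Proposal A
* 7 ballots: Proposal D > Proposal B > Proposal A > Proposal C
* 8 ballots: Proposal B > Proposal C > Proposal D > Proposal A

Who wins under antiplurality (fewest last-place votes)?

Last-place votes: Proposal A 26, Proposal B 12, Proposal C 16, Proposal D 9.

Proposal D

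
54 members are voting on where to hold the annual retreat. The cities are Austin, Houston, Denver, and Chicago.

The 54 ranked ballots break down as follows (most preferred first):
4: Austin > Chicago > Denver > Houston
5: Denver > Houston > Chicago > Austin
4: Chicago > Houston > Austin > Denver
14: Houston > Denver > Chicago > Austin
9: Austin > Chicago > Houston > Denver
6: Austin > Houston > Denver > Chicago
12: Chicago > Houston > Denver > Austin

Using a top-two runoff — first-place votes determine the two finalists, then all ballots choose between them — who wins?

Round 1 first-place votes: Austin 19, Houston 14, Denver 5, Chicago 16. Austin and Chicago advance.
Runoff: Austin is ranked above Chicago on 19 ballots, Chicago above Austin on 35.

Chicago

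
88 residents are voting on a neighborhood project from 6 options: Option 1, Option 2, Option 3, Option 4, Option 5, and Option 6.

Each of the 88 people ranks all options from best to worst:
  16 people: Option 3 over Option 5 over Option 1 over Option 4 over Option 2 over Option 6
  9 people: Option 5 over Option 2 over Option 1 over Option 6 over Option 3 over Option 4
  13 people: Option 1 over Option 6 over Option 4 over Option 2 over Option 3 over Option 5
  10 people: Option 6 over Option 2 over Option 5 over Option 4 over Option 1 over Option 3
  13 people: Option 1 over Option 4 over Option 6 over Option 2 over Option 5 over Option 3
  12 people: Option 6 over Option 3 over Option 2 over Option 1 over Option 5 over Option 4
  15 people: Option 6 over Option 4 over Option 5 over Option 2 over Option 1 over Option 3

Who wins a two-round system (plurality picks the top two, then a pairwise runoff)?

Round 1 first-place votes: Option 1 26, Option 2 0, Option 3 16, Option 4 0, Option 5 9, Option 6 37. Option 6 and Option 1 advance.
Runoff: Option 6 is ranked above Option 1 on 37 ballots, Option 1 above Option 6 on 51.

Option 1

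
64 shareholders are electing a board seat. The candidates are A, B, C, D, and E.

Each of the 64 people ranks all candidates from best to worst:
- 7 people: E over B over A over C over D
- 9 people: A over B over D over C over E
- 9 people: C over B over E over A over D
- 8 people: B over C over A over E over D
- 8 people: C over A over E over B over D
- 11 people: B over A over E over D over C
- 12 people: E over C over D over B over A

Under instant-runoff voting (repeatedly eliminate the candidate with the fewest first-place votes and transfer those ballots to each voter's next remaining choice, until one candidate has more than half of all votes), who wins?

Round 1: A 9, B 19, C 17, D 0, E 19. D eliminated.
Round 2: A 9, B 19, C 17, E 19. A eliminated.
Round 3: B 28, C 17, E 19. C eliminated.
Round 4: B 37, E 27. B has a majority (≥33).

B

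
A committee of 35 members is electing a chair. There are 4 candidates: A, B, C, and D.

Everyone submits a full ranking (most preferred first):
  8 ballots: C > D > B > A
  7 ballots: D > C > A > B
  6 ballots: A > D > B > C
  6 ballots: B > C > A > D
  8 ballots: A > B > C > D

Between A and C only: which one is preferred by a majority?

A is ranked above C on 14 ballots; C above A on 21.

C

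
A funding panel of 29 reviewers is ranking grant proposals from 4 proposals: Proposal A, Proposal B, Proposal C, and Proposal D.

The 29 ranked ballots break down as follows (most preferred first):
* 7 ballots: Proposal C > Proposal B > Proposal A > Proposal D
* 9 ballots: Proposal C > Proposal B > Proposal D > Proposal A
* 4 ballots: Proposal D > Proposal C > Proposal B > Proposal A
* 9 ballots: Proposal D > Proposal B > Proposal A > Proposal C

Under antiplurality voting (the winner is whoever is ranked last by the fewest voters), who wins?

Last-place votes: Proposal A 13, Proposal B 0, Proposal C 9, Proposal D 7.

Proposal B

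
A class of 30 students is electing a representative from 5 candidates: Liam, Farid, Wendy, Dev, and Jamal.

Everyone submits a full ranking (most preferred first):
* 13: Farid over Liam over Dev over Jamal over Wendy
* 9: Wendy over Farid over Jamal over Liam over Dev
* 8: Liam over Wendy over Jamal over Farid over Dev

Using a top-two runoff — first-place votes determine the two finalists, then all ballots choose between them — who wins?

Round 1 first-place votes: Liam 8, Farid 13, Wendy 9, Dev 0, Jamal 0. Farid and Wendy advance.
Runoff: Farid is ranked above Wendy on 13 ballots, Wendy above Farid on 17.

Wendy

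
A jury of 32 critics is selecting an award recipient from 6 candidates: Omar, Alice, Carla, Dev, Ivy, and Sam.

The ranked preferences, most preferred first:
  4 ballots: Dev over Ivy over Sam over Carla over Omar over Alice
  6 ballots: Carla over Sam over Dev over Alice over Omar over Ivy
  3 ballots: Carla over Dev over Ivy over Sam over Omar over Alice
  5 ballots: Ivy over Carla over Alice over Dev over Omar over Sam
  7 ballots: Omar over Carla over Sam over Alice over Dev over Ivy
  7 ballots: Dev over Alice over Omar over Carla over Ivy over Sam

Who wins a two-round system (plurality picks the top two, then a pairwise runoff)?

Round 1 first-place votes: Omar 7, Alice 0, Carla 9, Dev 11, Ivy 5, Sam 0. Dev and Carla advance.
Runoff: Dev is ranked above Carla on 11 ballots, Carla above Dev on 21.

Carla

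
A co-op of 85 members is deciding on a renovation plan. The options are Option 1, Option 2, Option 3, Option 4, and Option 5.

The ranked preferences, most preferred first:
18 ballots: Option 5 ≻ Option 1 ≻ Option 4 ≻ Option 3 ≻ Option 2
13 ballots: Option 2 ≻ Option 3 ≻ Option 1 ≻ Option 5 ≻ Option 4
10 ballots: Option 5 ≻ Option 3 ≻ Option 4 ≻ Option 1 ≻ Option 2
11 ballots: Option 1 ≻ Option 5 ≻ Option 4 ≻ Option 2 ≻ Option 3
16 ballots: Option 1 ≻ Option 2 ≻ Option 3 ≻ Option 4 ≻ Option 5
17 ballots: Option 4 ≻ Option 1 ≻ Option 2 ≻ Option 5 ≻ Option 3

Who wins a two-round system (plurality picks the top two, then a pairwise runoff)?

Option 1

Round 1 first-place votes: Option 1 27, Option 2 13, Option 3 0, Option 4 17, Option 5 28. Option 5 and Option 1 advance.
Runoff: Option 5 is ranked above Option 1 on 28 ballots, Option 1 above Option 5 on 57.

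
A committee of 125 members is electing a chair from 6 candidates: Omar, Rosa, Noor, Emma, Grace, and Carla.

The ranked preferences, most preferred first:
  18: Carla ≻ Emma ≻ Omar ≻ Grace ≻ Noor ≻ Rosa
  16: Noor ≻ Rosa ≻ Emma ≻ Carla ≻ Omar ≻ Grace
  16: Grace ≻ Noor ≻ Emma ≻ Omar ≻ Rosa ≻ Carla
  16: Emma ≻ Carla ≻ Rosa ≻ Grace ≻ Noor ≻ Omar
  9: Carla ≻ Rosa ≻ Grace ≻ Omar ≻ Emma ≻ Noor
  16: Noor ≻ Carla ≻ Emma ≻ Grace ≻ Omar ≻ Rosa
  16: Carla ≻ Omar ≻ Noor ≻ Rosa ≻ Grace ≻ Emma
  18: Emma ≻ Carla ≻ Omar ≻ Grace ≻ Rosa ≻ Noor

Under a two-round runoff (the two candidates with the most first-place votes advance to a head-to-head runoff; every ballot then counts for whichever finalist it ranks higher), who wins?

Emma

Round 1 first-place votes: Omar 0, Rosa 0, Noor 32, Emma 34, Grace 16, Carla 43. Carla and Emma advance.
Runoff: Carla is ranked above Emma on 59 ballots, Emma above Carla on 66.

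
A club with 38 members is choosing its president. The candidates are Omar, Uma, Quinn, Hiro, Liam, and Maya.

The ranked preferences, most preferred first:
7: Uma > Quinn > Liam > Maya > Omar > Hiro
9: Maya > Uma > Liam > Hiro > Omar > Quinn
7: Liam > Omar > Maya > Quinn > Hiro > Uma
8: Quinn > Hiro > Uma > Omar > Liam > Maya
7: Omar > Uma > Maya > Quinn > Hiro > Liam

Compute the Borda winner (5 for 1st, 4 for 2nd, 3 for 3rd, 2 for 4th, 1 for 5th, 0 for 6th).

Uma

Omar: 7×1 + 9×1 + 7×4 + 8×2 + 7×5 = 95
Uma: 7×5 + 9×4 + 7×0 + 8×3 + 7×4 = 123
Quinn: 7×4 + 9×0 + 7×2 + 8×5 + 7×2 = 96
Hiro: 7×0 + 9×2 + 7×1 + 8×4 + 7×1 = 64
Liam: 7×3 + 9×3 + 7×5 + 8×1 + 7×0 = 91
Maya: 7×2 + 9×5 + 7×3 + 8×0 + 7×3 = 101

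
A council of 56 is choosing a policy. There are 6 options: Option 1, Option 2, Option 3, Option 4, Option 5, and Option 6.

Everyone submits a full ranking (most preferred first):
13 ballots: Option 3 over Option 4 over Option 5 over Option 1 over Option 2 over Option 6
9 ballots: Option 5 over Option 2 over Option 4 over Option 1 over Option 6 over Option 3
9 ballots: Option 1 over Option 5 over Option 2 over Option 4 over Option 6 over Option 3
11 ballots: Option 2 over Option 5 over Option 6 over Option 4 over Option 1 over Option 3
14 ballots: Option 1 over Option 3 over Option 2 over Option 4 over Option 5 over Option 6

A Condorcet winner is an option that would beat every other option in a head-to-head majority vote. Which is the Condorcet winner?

Option 5 vs Option 1: 33–23
Option 5 vs Option 2: 31–25
Option 5 vs Option 3: 29–27
Option 5 vs Option 4: 29–27
Option 5 vs Option 6: 56–0
Option 5 beats every other option.

Option 5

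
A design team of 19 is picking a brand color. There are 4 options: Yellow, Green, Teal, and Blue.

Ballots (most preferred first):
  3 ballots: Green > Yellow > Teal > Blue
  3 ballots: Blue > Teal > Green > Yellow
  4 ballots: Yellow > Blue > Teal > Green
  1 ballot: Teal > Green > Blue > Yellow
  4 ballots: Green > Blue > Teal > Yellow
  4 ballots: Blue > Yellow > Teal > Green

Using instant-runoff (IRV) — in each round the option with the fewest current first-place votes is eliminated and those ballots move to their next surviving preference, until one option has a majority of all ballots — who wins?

Round 1: Yellow 4, Green 7, Teal 1, Blue 7. Teal eliminated.
Round 2: Yellow 4, Green 8, Blue 7. Yellow eliminated.
Round 3: Green 8, Blue 11. Blue has a majority (≥10).

Blue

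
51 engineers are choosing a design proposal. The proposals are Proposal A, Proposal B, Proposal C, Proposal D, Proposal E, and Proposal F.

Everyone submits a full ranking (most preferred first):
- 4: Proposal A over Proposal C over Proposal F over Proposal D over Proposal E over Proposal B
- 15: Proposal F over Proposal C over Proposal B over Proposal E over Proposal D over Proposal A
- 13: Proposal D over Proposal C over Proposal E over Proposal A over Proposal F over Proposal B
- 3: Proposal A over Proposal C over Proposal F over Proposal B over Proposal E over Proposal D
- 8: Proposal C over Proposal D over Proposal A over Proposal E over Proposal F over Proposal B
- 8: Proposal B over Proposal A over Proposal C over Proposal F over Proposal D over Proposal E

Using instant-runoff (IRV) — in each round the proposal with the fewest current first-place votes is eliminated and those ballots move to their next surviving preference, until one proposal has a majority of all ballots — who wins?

Proposal C

Round 1: Proposal A 7, Proposal B 8, Proposal C 8, Proposal D 13, Proposal E 0, Proposal F 15. Proposal E eliminated.
Round 2: Proposal A 7, Proposal B 8, Proposal C 8, Proposal D 13, Proposal F 15. Proposal A eliminated.
Round 3: Proposal B 8, Proposal C 15, Proposal D 13, Proposal F 15. Proposal B eliminated.
Round 4: Proposal C 23, Proposal D 13, Proposal F 15. Proposal D eliminated.
Round 5: Proposal C 36, Proposal F 15. Proposal C has a majority (≥26).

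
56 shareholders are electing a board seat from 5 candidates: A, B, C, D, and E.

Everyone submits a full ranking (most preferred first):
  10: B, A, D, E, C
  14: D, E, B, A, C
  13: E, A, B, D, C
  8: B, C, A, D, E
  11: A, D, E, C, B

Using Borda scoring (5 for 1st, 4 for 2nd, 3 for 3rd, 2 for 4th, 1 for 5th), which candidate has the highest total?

A: 10×4 + 14×2 + 13×4 + 8×3 + 11×5 = 199
B: 10×5 + 14×3 + 13×3 + 8×5 + 11×1 = 182
C: 10×1 + 14×1 + 13×1 + 8×4 + 11×2 = 91
D: 10×3 + 14×5 + 13×2 + 8×2 + 11×4 = 186
E: 10×2 + 14×4 + 13×5 + 8×1 + 11×3 = 182

A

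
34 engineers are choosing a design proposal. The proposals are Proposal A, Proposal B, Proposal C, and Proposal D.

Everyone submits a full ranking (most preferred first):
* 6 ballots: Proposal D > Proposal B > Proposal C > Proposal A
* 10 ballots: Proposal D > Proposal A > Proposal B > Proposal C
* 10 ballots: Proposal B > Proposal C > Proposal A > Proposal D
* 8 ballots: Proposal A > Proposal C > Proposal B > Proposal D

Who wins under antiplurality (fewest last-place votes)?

Last-place votes: Proposal A 6, Proposal B 0, Proposal C 10, Proposal D 18.

Proposal B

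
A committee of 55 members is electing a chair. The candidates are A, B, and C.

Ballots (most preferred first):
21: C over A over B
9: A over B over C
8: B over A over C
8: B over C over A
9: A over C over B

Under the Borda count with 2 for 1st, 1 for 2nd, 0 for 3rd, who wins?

A

A: 21×1 + 9×2 + 8×1 + 8×0 + 9×2 = 65
B: 21×0 + 9×1 + 8×2 + 8×2 + 9×0 = 41
C: 21×2 + 9×0 + 8×0 + 8×1 + 9×1 = 59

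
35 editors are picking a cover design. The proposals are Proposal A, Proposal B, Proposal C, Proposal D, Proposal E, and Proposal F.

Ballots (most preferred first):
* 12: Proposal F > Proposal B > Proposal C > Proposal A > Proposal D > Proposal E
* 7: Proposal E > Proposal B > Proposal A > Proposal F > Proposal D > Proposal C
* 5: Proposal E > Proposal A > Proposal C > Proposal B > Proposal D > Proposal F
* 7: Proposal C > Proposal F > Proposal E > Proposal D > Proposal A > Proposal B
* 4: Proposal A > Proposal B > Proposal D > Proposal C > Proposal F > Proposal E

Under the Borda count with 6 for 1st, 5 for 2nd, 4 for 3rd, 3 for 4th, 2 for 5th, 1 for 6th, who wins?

Proposal A: 12×3 + 7×4 + 5×5 + 7×2 + 4×6 = 127
Proposal B: 12×5 + 7×5 + 5×3 + 7×1 + 4×5 = 137
Proposal C: 12×4 + 7×1 + 5×4 + 7×6 + 4×3 = 129
Proposal D: 12×2 + 7×2 + 5×2 + 7×3 + 4×4 = 85
Proposal E: 12×1 + 7×6 + 5×6 + 7×4 + 4×1 = 116
Proposal F: 12×6 + 7×3 + 5×1 + 7×5 + 4×2 = 141

Proposal F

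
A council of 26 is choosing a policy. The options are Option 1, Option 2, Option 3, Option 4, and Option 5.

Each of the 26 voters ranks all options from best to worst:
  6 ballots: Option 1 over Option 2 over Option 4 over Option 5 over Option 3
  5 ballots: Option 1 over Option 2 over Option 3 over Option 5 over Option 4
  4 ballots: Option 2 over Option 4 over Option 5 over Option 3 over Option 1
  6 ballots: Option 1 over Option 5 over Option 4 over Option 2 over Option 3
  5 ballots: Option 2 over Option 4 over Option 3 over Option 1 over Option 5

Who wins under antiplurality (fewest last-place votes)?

Last-place votes: Option 1 4, Option 2 0, Option 3 12, Option 4 5, Option 5 5.

Option 2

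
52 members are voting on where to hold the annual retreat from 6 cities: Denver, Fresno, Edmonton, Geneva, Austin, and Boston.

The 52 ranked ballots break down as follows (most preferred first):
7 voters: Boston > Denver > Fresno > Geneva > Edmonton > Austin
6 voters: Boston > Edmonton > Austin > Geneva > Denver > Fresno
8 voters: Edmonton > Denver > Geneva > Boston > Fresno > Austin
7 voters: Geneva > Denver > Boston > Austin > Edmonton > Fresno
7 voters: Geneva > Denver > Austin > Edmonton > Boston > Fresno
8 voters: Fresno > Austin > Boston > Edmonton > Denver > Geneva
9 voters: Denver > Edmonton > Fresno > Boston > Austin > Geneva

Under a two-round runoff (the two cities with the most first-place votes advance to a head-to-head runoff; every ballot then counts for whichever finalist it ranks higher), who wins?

Boston

Round 1 first-place votes: Denver 9, Fresno 8, Edmonton 8, Geneva 14, Austin 0, Boston 13. Geneva and Boston advance.
Runoff: Geneva is ranked above Boston on 22 ballots, Boston above Geneva on 30.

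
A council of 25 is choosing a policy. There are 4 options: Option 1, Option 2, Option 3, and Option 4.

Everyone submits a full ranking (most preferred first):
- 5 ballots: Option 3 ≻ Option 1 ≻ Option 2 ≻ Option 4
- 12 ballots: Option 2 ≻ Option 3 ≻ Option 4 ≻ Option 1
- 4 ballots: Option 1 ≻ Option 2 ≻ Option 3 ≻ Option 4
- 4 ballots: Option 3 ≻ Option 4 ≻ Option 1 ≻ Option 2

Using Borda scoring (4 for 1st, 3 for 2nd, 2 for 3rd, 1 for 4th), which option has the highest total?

Option 3

Option 1: 5×3 + 12×1 + 4×4 + 4×2 = 51
Option 2: 5×2 + 12×4 + 4×3 + 4×1 = 74
Option 3: 5×4 + 12×3 + 4×2 + 4×4 = 80
Option 4: 5×1 + 12×2 + 4×1 + 4×3 = 45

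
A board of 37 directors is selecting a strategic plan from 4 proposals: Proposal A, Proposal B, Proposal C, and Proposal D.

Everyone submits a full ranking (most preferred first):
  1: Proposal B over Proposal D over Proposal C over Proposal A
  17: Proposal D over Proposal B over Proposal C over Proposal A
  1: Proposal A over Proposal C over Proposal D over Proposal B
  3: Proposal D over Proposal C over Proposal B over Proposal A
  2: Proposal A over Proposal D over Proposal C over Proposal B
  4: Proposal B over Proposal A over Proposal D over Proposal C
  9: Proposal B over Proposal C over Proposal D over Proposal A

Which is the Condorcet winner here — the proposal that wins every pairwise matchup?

Proposal D vs Proposal A: 30–7
Proposal D vs Proposal B: 23–14
Proposal D vs Proposal C: 27–10
Proposal D beats every other proposal.

Proposal D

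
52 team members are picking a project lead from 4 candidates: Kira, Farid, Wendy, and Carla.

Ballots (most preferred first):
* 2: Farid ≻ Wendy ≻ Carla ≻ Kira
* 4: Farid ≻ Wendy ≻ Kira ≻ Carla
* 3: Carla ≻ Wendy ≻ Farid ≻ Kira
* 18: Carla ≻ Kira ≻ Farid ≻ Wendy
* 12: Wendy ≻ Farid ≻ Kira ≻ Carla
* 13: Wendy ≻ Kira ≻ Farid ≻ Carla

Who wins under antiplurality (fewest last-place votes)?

Farid

Last-place votes: Kira 5, Farid 0, Wendy 18, Carla 29.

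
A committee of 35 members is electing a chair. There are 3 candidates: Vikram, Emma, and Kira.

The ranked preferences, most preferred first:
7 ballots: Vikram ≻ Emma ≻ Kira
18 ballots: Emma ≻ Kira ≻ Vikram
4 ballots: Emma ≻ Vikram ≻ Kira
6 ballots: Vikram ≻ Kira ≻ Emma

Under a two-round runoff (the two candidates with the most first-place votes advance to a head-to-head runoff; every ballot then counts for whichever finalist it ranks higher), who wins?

Round 1 first-place votes: Vikram 13, Emma 22, Kira 0. Emma and Vikram advance.
Runoff: Emma is ranked above Vikram on 22 ballots, Vikram above Emma on 13.

Emma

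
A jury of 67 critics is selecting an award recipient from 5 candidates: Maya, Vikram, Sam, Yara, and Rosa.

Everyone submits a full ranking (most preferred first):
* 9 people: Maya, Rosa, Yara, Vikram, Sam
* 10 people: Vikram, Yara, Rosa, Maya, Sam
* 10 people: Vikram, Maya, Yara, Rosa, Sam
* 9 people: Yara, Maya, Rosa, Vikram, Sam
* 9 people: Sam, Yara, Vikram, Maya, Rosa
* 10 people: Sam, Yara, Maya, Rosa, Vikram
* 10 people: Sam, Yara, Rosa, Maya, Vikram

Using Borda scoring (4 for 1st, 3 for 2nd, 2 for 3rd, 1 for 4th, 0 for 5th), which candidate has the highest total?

Yara

Maya: 9×4 + 10×1 + 10×3 + 9×3 + 9×1 + 10×2 + 10×1 = 142
Vikram: 9×1 + 10×4 + 10×4 + 9×1 + 9×2 + 10×0 + 10×0 = 116
Sam: 9×0 + 10×0 + 10×0 + 9×0 + 9×4 + 10×4 + 10×4 = 116
Yara: 9×2 + 10×3 + 10×2 + 9×4 + 9×3 + 10×3 + 10×3 = 191
Rosa: 9×3 + 10×2 + 10×1 + 9×2 + 9×0 + 10×1 + 10×2 = 105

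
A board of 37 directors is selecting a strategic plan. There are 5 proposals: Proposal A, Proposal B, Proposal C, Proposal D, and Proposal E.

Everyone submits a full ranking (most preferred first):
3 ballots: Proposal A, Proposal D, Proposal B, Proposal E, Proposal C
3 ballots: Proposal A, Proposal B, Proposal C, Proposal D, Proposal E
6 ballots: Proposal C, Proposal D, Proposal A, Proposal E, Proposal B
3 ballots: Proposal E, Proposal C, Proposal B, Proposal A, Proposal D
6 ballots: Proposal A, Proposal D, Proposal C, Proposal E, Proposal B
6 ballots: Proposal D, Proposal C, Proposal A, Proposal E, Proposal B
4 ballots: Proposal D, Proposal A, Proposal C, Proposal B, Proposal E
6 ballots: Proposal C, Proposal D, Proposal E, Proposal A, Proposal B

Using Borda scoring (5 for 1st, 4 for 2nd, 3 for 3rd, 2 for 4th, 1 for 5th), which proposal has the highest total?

Proposal A: 3×5 + 3×5 + 6×3 + 3×2 + 6×5 + 6×3 + 4×4 + 6×2 = 130
Proposal B: 3×3 + 3×4 + 6×1 + 3×3 + 6×1 + 6×1 + 4×2 + 6×1 = 62
Proposal C: 3×1 + 3×3 + 6×5 + 3×4 + 6×3 + 6×4 + 4×3 + 6×5 = 138
Proposal D: 3×4 + 3×2 + 6×4 + 3×1 + 6×4 + 6×5 + 4×5 + 6×4 = 143
Proposal E: 3×2 + 3×1 + 6×2 + 3×5 + 6×2 + 6×2 + 4×1 + 6×3 = 82

Proposal D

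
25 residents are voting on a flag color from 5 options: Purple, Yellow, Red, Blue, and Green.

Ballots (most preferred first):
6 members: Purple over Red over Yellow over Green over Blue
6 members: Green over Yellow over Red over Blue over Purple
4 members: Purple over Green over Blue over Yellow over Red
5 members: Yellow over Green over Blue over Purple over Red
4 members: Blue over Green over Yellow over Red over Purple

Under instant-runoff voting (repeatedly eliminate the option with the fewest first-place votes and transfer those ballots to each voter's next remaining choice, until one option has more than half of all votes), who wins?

Round 1: Purple 10, Yellow 5, Red 0, Blue 4, Green 6. Red eliminated.
Round 2: Purple 10, Yellow 5, Blue 4, Green 6. Blue eliminated.
Round 3: Purple 10, Yellow 5, Green 10. Yellow eliminated.
Round 4: Purple 10, Green 15. Green has a majority (≥13).

Green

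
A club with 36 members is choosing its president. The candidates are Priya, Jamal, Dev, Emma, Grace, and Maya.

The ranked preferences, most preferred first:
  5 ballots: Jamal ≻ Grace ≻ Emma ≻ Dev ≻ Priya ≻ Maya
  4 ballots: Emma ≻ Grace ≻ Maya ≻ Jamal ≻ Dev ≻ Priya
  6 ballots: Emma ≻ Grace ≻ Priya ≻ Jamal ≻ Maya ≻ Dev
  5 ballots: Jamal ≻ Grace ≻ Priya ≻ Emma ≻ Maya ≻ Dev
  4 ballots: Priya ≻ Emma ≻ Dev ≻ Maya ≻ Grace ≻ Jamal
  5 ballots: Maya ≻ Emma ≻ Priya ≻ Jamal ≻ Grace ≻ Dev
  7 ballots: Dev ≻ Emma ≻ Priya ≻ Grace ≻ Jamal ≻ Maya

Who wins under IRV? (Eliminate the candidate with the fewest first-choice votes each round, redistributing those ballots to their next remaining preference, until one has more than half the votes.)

Round 1: Priya 4, Jamal 10, Dev 7, Emma 10, Grace 0, Maya 5. Grace eliminated.
Round 2: Priya 4, Jamal 10, Dev 7, Emma 10, Maya 5. Priya eliminated.
Round 3: Jamal 10, Dev 7, Emma 14, Maya 5. Maya eliminated.
Round 4: Jamal 10, Dev 7, Emma 19. Emma has a majority (≥19).

Emma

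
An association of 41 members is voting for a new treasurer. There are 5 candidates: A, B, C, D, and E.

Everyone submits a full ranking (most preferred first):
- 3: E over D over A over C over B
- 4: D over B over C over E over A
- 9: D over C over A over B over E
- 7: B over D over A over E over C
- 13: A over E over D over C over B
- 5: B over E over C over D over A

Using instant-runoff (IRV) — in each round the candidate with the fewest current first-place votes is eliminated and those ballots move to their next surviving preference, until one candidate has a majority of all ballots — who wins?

Round 1: A 13, B 12, C 0, D 13, E 3. C eliminated.
Round 2: A 13, B 12, D 13, E 3. E eliminated.
Round 3: A 13, B 12, D 16. B eliminated.
Round 4: A 13, D 28. D has a majority (≥21).

D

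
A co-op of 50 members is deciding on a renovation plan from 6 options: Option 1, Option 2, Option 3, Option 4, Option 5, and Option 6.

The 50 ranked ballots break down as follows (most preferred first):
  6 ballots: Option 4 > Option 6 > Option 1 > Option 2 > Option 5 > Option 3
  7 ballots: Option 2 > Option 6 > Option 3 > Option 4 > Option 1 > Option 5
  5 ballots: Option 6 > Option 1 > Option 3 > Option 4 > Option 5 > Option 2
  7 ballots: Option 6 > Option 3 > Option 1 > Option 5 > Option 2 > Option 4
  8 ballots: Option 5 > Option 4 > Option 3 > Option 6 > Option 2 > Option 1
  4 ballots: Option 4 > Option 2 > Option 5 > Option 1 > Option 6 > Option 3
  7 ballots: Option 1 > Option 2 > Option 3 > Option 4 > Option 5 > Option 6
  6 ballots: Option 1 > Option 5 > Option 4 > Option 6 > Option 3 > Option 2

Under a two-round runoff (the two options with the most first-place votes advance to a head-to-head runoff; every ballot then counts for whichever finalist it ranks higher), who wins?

Option 6

Round 1 first-place votes: Option 1 13, Option 2 7, Option 3 0, Option 4 10, Option 5 8, Option 6 12. Option 1 and Option 6 advance.
Runoff: Option 1 is ranked above Option 6 on 17 ballots, Option 6 above Option 1 on 33.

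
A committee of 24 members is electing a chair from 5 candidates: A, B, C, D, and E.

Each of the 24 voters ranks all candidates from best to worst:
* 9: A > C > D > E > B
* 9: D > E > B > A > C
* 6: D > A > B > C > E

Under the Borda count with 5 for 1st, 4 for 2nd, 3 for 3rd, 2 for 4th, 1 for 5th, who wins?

D

A: 9×5 + 9×2 + 6×4 = 87
B: 9×1 + 9×3 + 6×3 = 54
C: 9×4 + 9×1 + 6×2 = 57
D: 9×3 + 9×5 + 6×5 = 102
E: 9×2 + 9×4 + 6×1 = 60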